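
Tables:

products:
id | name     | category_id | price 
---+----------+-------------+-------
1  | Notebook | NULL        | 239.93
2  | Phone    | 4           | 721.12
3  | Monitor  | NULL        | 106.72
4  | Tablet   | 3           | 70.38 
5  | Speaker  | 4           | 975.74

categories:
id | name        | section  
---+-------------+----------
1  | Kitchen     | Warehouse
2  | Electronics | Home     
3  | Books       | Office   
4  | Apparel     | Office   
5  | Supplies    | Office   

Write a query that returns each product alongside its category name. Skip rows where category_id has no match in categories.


INNER JOIN keeps only products rows whose category_id matches an id in categories. Walk through each product:
  - product 1 (Notebook): category_id=NULL, no match -> dropped
  - product 2 (Phone): category_id=4 -> matches Apparel
  - product 3 (Monitor): category_id=NULL, no match -> dropped
  - product 4 (Tablet): category_id=3 -> matches Books
  - product 5 (Speaker): category_id=4 -> matches Apparel
So 2 of 5 rows are dropped.

SQL:
SELECT a.name, b.name AS category
FROM products a
INNER JOIN categories b ON a.category_id = b.id

Result:
name    | category
--------+---------
Phone   | Apparel 
Tablet  | Books   
Speaker | Apparel 


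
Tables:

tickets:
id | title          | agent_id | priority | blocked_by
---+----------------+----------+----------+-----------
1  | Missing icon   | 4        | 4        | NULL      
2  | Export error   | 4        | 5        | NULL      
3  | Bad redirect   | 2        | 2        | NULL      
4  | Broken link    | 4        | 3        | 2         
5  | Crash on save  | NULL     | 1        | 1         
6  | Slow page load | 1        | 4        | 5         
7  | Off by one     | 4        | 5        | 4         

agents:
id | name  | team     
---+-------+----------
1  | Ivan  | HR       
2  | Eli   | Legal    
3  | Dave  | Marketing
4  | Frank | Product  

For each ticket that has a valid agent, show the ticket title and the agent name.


INNER JOIN keeps only tickets rows whose agent_id matches an id in agents. Walk through each ticket:
  - ticket 1 (Missing icon): agent_id=4 -> matches Frank
  - ticket 2 (Export error): agent_id=4 -> matches Frank
  - ticket 3 (Bad redirect): agent_id=2 -> matches Eli
  - ticket 4 (Broken link): agent_id=4 -> matches Frank
  - ticket 5 (Crash on save): agent_id=NULL, no match -> dropped
  - ticket 6 (Slow page load): agent_id=1 -> matches Ivan
  - ticket 7 (Off by one): agent_id=4 -> matches Frank
So 1 of 7 rows is dropped.

SQL:
SELECT a.title, b.name AS agent
FROM tickets a
INNER JOIN agents b ON a.agent_id = b.id

Result:
title          | agent
---------------+------
Missing icon   | Frank
Export error   | Frank
Bad redirect   | Eli  
Broken link    | Frank
Slow page load | Ivan 
Off by one     | Frank


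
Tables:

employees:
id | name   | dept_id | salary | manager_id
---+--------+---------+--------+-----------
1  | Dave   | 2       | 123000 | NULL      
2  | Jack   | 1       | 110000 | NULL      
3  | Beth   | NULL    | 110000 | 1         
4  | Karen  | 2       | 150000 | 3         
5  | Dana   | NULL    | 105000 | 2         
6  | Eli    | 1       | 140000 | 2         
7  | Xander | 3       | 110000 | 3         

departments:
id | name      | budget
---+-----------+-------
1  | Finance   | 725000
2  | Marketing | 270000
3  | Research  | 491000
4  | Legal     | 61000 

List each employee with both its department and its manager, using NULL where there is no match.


Two LEFT JOINs from the same base table employees: one to departments via dept_id, one to employees itself via manager_id. Both are LEFT so every employee is preserved.
Match against departments:
  - employee 1 (Dave): dept_id=2 -> matches Marketing
  - employee 2 (Jack): dept_id=1 -> matches Finance
  - employee 3 (Beth): dept_id=NULL, no match -> kept with NULL
  - employee 4 (Karen): dept_id=2 -> matches Marketing
  - employee 5 (Dana): dept_id=NULL, no match -> kept with NULL
  - employee 6 (Eli): dept_id=1 -> matches Finance
  - employee 7 (Xander): dept_id=3 -> matches Research
Match against employees (self):
  - employee 1 (Dave): manager_id=NULL -> NULL
  - employee 2 (Jack): manager_id=NULL -> NULL
  - employee 3 (Beth): manager_id=1 -> Dave
  - employee 4 (Karen): manager_id=3 -> Beth
  - employee 5 (Dana): manager_id=2 -> Jack
  - employee 6 (Eli): manager_id=2 -> Jack
  - employee 7 (Xander): manager_id=3 -> Beth

SQL:
SELECT a.name, b.name AS department, c.name AS manager
FROM employees a
LEFT JOIN departments b ON a.dept_id = b.id
LEFT JOIN employees c ON a.manager_id = c.id

Result:
name   | department | manager
-------+------------+--------
Dave   | Marketing  | NULL   
Jack   | Finance    | NULL   
Beth   | NULL       | Dave   
Karen  | Marketing  | Beth   
Dana   | NULL       | Jack   
Eli    | Finance    | Jack   
Xander | Research   | Beth   


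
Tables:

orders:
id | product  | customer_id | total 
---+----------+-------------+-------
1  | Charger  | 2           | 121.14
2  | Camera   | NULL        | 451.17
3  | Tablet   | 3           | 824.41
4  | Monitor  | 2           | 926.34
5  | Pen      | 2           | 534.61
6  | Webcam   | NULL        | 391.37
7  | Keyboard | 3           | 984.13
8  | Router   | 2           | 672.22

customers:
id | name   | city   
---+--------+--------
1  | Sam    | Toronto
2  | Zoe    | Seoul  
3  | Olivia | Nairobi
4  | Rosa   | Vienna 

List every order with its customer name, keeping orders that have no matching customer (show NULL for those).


LEFT JOIN keeps every row from orders (the left table); where customer_id has no match in customers, the customer columns become NULL. Walk through each order:
  - order 1 (Charger): customer_id=2 -> matches Zoe
  - order 2 (Camera): customer_id=NULL, no match -> kept with NULL
  - order 3 (Tablet): customer_id=3 -> matches Olivia
  - order 4 (Monitor): customer_id=2 -> matches Zoe
  - order 5 (Pen): customer_id=2 -> matches Zoe
  - order 6 (Webcam): customer_id=NULL, no match -> kept with NULL
  - order 7 (Keyboard): customer_id=3 -> matches Olivia
  - order 8 (Router): customer_id=2 -> matches Zoe
All 8 rows appear; 2 have NULL customer.

SQL:
SELECT a.product, b.name AS customer
FROM orders a
LEFT JOIN customers b ON a.customer_id = b.id

Result:
product  | customer
---------+---------
Charger  | Zoe     
Camera   | NULL    
Tablet   | Olivia  
Monitor  | Zoe     
Pen      | Zoe     
Webcam   | NULL    
Keyboard | Olivia  
Router   | Zoe     


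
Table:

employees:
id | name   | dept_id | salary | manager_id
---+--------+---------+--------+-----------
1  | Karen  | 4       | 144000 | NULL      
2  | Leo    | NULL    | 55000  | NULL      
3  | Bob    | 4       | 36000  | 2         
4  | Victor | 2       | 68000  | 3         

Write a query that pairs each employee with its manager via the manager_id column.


This is a self-join: employees is joined to a second copy of itself, matching each row's manager_id to another row's id. Use LEFT JOIN so rows with manager_id=NULL are kept.
  - employee 1 (Karen): manager_id=NULL -> NULL
  - employee 2 (Leo): manager_id=NULL -> NULL
  - employee 3 (Bob): manager_id=2 -> Leo
  - employee 4 (Victor): manager_id=3 -> Bob

SQL:
SELECT a.name AS item, b.name AS manager
FROM employees a
LEFT JOIN employees b ON a.manager_id = b.id

Result:
item   | manager
-------+--------
Karen  | NULL   
Leo    | NULL   
Bob    | Leo    
Victor | Bob    


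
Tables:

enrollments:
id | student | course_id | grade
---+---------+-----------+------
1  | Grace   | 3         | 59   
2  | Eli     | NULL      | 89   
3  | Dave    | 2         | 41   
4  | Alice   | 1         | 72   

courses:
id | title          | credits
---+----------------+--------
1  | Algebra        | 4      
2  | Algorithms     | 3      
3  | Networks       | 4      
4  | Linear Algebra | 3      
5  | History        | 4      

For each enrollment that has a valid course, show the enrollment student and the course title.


INNER JOIN keeps only enrollments rows whose course_id matches an id in courses. Walk through each enrollment:
  - enrollment 1 (Grace): course_id=3 -> matches Networks
  - enrollment 2 (Eli): course_id=NULL, no match -> dropped
  - enrollment 3 (Dave): course_id=2 -> matches Algorithms
  - enrollment 4 (Alice): course_id=1 -> matches Algebra
So 1 of 4 rows is dropped.

SQL:
SELECT a.student, b.title AS course
FROM enrollments a
INNER JOIN courses b ON a.course_id = b.id

Result:
student | course    
--------+-----------
Grace   | Networks  
Dave    | Algorithms
Alice   | Algebra   


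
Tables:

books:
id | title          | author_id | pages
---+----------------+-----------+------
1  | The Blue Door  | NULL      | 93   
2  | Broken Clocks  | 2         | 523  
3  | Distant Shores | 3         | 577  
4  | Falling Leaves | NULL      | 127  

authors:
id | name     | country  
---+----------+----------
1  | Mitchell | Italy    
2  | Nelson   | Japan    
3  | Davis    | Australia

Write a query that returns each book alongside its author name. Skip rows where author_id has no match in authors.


INNER JOIN keeps only books rows whose author_id matches an id in authors. Walk through each book:
  - book 1 (The Blue Door): author_id=NULL, no match -> dropped
  - book 2 (Broken Clocks): author_id=2 -> matches Nelson
  - book 3 (Distant Shores): author_id=3 -> matches Davis
  - book 4 (Falling Leaves): author_id=NULL, no match -> dropped
So 2 of 4 rows are dropped.

SQL:
SELECT a.title, b.name AS author
FROM books a
INNER JOIN authors b ON a.author_id = b.id

Result:
title          | author
---------------+-------
Broken Clocks  | Nelson
Distant Shores | Davis 


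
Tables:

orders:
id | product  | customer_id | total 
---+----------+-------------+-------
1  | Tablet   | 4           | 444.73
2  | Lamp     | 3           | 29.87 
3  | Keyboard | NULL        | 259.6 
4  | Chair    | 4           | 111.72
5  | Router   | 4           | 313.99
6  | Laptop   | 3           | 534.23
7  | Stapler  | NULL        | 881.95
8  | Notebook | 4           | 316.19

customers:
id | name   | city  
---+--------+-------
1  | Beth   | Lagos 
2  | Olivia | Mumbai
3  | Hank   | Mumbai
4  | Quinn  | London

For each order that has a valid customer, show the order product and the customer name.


INNER JOIN keeps only orders rows whose customer_id matches an id in customers. Walk through each order:
  - order 1 (Tablet): customer_id=4 -> matches Quinn
  - order 2 (Lamp): customer_id=3 -> matches Hank
  - order 3 (Keyboard): customer_id=NULL, no match -> dropped
  - order 4 (Chair): customer_id=4 -> matches Quinn
  - order 5 (Router): customer_id=4 -> matches Quinn
  - order 6 (Laptop): customer_id=3 -> matches Hank
  - order 7 (Stapler): customer_id=NULL, no match -> dropped
  - order 8 (Notebook): customer_id=4 -> matches Quinn
So 2 of 8 rows are dropped.

SQL:
SELECT a.product, b.name AS customer
FROM orders a
INNER JOIN customers b ON a.customer_id = b.id

Result:
product  | customer
---------+---------
Tablet   | Quinn   
Lamp     | Hank    
Chair    | Quinn   
Router   | Quinn   
Laptop   | Hank    
Notebook | Quinn   


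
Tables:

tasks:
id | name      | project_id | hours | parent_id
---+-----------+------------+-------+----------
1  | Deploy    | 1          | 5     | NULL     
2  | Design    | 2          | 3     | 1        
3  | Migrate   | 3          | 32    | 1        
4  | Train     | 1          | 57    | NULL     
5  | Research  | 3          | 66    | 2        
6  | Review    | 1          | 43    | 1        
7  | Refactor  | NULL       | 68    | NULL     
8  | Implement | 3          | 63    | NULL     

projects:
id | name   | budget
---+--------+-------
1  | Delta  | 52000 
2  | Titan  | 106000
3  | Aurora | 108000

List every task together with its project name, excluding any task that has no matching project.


INNER JOIN keeps only tasks rows whose project_id matches an id in projects. Walk through each task:
  - task 1 (Deploy): project_id=1 -> matches Delta
  - task 2 (Design): project_id=2 -> matches Titan
  - task 3 (Migrate): project_id=3 -> matches Aurora
  - task 4 (Train): project_id=1 -> matches Delta
  - task 5 (Research): project_id=3 -> matches Aurora
  - task 6 (Review): project_id=1 -> matches Delta
  - task 7 (Refactor): project_id=NULL, no match -> dropped
  - task 8 (Implement): project_id=3 -> matches Aurora
So 1 of 8 rows is dropped.

SQL:
SELECT a.name, b.name AS project
FROM tasks a
INNER JOIN projects b ON a.project_id = b.id

Result:
name      | project
----------+--------
Deploy    | Delta  
Design    | Titan  
Migrate   | Aurora 
Train     | Delta  
Research  | Aurora 
Review    | Delta  
Implement | Aurora 


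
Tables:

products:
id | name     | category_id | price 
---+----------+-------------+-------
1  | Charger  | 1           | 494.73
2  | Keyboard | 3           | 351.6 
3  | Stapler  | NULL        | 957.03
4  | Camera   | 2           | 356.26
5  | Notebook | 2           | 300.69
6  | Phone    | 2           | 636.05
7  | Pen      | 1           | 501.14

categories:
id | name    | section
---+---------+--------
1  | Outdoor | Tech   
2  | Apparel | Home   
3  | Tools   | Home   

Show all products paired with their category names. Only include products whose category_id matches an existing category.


INNER JOIN keeps only products rows whose category_id matches an id in categories. Walk through each product:
  - product 1 (Charger): category_id=1 -> matches Outdoor
  - product 2 (Keyboard): category_id=3 -> matches Tools
  - product 3 (Stapler): category_id=NULL, no match -> dropped
  - product 4 (Camera): category_id=2 -> matches Apparel
  - product 5 (Notebook): category_id=2 -> matches Apparel
  - product 6 (Phone): category_id=2 -> matches Apparel
  - product 7 (Pen): category_id=1 -> matches Outdoor
So 1 of 7 rows is dropped.

SQL:
SELECT a.name, b.name AS category
FROM products a
INNER JOIN categories b ON a.category_id = b.id

Result:
name     | category
---------+---------
Charger  | Outdoor 
Keyboard | Tools   
Camera   | Apparel 
Notebook | Apparel 
Phone    | Apparel 
Pen      | Outdoor 


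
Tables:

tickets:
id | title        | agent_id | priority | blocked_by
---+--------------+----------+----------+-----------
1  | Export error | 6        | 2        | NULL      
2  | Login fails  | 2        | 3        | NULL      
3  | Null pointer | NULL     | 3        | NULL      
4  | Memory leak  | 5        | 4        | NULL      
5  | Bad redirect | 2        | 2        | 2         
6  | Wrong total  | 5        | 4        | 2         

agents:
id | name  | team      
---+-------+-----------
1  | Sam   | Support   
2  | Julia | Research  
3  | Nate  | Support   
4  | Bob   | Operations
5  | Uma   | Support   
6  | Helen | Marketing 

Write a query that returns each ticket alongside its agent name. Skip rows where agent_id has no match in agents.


INNER JOIN keeps only tickets rows whose agent_id matches an id in agents. Walk through each ticket:
  - ticket 1 (Export error): agent_id=6 -> matches Helen
  - ticket 2 (Login fails): agent_id=2 -> matches Julia
  - ticket 3 (Null pointer): agent_id=NULL, no match -> dropped
  - ticket 4 (Memory leak): agent_id=5 -> matches Uma
  - ticket 5 (Bad redirect): agent_id=2 -> matches Julia
  - ticket 6 (Wrong total): agent_id=5 -> matches Uma
So 1 of 6 rows is dropped.

SQL:
SELECT a.title, b.name AS agent
FROM tickets a
INNER JOIN agents b ON a.agent_id = b.id

Result:
title        | agent
-------------+------
Export error | Helen
Login fails  | Julia
Memory leak  | Uma  
Bad redirect | Julia
Wrong total  | Uma  


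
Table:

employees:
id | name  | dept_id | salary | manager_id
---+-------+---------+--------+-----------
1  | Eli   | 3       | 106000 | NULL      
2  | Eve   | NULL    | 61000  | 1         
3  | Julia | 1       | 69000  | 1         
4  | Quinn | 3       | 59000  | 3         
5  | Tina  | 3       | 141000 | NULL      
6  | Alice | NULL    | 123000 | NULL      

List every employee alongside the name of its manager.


This is a self-join: employees is joined to a second copy of itself, matching each row's manager_id to another row's id. Use LEFT JOIN so rows with manager_id=NULL are kept.
  - employee 1 (Eli): manager_id=NULL -> NULL
  - employee 2 (Eve): manager_id=1 -> Eli
  - employee 3 (Julia): manager_id=1 -> Eli
  - employee 4 (Quinn): manager_id=3 -> Julia
  - employee 5 (Tina): manager_id=NULL -> NULL
  - employee 6 (Alice): manager_id=NULL -> NULL

SQL:
SELECT a.name AS item, b.name AS manager
FROM employees a
LEFT JOIN employees b ON a.manager_id = b.id

Result:
item  | manager
------+--------
Eli   | NULL   
Eve   | Eli    
Julia | Eli    
Quinn | Julia  
Tina  | NULL   
Alice | NULL   


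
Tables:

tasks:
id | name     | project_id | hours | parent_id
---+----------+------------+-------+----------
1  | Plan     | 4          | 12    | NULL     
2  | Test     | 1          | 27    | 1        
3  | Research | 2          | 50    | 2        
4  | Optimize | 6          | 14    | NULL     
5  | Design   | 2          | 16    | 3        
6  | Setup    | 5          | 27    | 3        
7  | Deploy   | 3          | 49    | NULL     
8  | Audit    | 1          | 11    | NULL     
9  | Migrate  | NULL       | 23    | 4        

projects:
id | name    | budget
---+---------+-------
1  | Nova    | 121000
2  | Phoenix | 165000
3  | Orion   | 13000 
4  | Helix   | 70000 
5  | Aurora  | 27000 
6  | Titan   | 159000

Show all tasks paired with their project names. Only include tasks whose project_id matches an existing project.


INNER JOIN keeps only tasks rows whose project_id matches an id in projects. Walk through each task:
  - task 1 (Plan): project_id=4 -> matches Helix
  - task 2 (Test): project_id=1 -> matches Nova
  - task 3 (Research): project_id=2 -> matches Phoenix
  - task 4 (Optimize): project_id=6 -> matches Titan
  - task 5 (Design): project_id=2 -> matches Phoenix
  - task 6 (Setup): project_id=5 -> matches Aurora
  - task 7 (Deploy): project_id=3 -> matches Orion
  - task 8 (Audit): project_id=1 -> matches Nova
  - task 9 (Migrate): project_id=NULL, no match -> dropped
So 1 of 9 rows is dropped.

SQL:
SELECT a.name, b.name AS project
FROM tasks a
INNER JOIN projects b ON a.project_id = b.id

Result:
name     | project
---------+--------
Plan     | Helix  
Test     | Nova   
Research | Phoenix
Optimize | Titan  
Design   | Phoenix
Setup    | Aurora 
Deploy   | Orion  
Audit    | Nova   


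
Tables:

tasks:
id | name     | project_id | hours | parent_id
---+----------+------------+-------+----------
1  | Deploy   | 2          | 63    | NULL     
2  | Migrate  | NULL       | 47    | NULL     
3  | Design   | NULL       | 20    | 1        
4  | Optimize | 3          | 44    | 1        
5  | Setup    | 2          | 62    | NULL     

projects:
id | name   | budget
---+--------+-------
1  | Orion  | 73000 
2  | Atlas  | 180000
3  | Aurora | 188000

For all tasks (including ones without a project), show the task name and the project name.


LEFT JOIN keeps every row from tasks (the left table); where project_id has no match in projects, the project columns become NULL. Walk through each task:
  - task 1 (Deploy): project_id=2 -> matches Atlas
  - task 2 (Migrate): project_id=NULL, no match -> kept with NULL
  - task 3 (Design): project_id=NULL, no match -> kept with NULL
  - task 4 (Optimize): project_id=3 -> matches Aurora
  - task 5 (Setup): project_id=2 -> matches Atlas
All 5 rows appear; 2 have NULL project.

SQL:
SELECT a.name, b.name AS project
FROM tasks a
LEFT JOIN projects b ON a.project_id = b.id

Result:
name     | project
---------+--------
Deploy   | Atlas  
Migrate  | NULL   
Design   | NULL   
Optimize | Aurora 
Setup    | Atlas  


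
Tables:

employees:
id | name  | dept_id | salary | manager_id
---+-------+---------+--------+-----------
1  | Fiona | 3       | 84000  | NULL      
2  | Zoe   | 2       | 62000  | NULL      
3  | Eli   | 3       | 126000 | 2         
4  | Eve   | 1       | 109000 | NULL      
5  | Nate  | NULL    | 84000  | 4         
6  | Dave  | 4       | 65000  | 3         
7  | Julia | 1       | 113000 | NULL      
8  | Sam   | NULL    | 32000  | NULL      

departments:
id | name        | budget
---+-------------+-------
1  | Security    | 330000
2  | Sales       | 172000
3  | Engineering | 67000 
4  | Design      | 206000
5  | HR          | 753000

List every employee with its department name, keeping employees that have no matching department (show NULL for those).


LEFT JOIN keeps every row from employees (the left table); where dept_id has no match in departments, the department columns become NULL. Walk through each employee:
  - employee 1 (Fiona): dept_id=3 -> matches Engineering
  - employee 2 (Zoe): dept_id=2 -> matches Sales
  - employee 3 (Eli): dept_id=3 -> matches Engineering
  - employee 4 (Eve): dept_id=1 -> matches Security
  - employee 5 (Nate): dept_id=NULL, no match -> kept with NULL
  - employee 6 (Dave): dept_id=4 -> matches Design
  - employee 7 (Julia): dept_id=1 -> matches Security
  - employee 8 (Sam): dept_id=NULL, no match -> kept with NULL
All 8 rows appear; 2 have NULL department.

SQL:
SELECT a.name, b.name AS department
FROM employees a
LEFT JOIN departments b ON a.dept_id = b.id

Result:
name  | department 
------+------------
Fiona | Engineering
Zoe   | Sales      
Eli   | Engineering
Eve   | Security   
Nate  | NULL       
Dave  | Design     
Julia | Security   
Sam   | NULL       


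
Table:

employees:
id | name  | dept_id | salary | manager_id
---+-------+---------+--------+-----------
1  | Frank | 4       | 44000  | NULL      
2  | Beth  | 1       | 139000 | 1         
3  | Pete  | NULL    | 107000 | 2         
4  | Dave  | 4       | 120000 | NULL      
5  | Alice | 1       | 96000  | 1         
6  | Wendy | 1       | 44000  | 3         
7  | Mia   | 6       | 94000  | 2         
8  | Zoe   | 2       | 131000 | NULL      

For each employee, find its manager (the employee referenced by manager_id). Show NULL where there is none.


This is a self-join: employees is joined to a second copy of itself, matching each row's manager_id to another row's id. Use LEFT JOIN so rows with manager_id=NULL are kept.
  - employee 1 (Frank): manager_id=NULL -> NULL
  - employee 2 (Beth): manager_id=1 -> Frank
  - employee 3 (Pete): manager_id=2 -> Beth
  - employee 4 (Dave): manager_id=NULL -> NULL
  - employee 5 (Alice): manager_id=1 -> Frank
  - employee 6 (Wendy): manager_id=3 -> Pete
  - employee 7 (Mia): manager_id=2 -> Beth
  - employee 8 (Zoe): manager_id=NULL -> NULL

SQL:
SELECT a.name AS item, b.name AS manager
FROM employees a
LEFT JOIN employees b ON a.manager_id = b.id

Result:
item  | manager
------+--------
Frank | NULL   
Beth  | Frank  
Pete  | Beth   
Dave  | NULL   
Alice | Frank  
Wendy | Pete   
Mia   | Beth   
Zoe   | NULL   


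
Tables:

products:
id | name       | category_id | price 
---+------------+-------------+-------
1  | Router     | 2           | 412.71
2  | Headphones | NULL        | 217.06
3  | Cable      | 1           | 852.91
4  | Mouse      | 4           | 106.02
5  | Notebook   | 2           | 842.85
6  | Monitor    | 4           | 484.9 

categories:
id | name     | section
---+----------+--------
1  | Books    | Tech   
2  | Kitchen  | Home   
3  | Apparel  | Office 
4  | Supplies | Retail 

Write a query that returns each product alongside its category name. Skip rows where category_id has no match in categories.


INNER JOIN keeps only products rows whose category_id matches an id in categories. Walk through each product:
  - product 1 (Router): category_id=2 -> matches Kitchen
  - product 2 (Headphones): category_id=NULL, no match -> dropped
  - product 3 (Cable): category_id=1 -> matches Books
  - product 4 (Mouse): category_id=4 -> matches Supplies
  - product 5 (Notebook): category_id=2 -> matches Kitchen
  - product 6 (Monitor): category_id=4 -> matches Supplies
So 1 of 6 rows is dropped.

SQL:
SELECT a.name, b.name AS category
FROM products a
INNER JOIN categories b ON a.category_id = b.id

Result:
name     | category
---------+---------
Router   | Kitchen 
Cable    | Books   
Mouse    | Supplies
Notebook | Kitchen 
Monitor  | Supplies


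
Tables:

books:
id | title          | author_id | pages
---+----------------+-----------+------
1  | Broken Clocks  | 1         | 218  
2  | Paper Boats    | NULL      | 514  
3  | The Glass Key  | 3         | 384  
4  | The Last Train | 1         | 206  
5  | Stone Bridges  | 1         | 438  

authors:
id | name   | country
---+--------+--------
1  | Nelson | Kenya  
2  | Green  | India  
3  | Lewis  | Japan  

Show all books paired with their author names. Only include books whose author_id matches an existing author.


INNER JOIN keeps only books rows whose author_id matches an id in authors. Walk through each book:
  - book 1 (Broken Clocks): author_id=1 -> matches Nelson
  - book 2 (Paper Boats): author_id=NULL, no match -> dropped
  - book 3 (The Glass Key): author_id=3 -> matches Lewis
  - book 4 (The Last Train): author_id=1 -> matches Nelson
  - book 5 (Stone Bridges): author_id=1 -> matches Nelson
So 1 of 5 rows is dropped.

SQL:
SELECT a.title, b.name AS author
FROM books a
INNER JOIN authors b ON a.author_id = b.id

Result:
title          | author
---------------+-------
Broken Clocks  | Nelson
The Glass Key  | Lewis 
The Last Train | Nelson
Stone Bridges  | Nelson


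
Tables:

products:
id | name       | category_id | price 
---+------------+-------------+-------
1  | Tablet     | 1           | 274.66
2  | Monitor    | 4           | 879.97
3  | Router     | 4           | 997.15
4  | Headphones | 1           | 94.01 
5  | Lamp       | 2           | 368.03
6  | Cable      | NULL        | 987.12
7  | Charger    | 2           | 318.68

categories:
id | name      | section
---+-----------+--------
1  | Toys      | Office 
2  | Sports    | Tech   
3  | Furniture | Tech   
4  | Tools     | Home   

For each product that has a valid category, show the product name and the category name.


INNER JOIN keeps only products rows whose category_id matches an id in categories. Walk through each product:
  - product 1 (Tablet): category_id=1 -> matches Toys
  - product 2 (Monitor): category_id=4 -> matches Tools
  - product 3 (Router): category_id=4 -> matches Tools
  - product 4 (Headphones): category_id=1 -> matches Toys
  - product 5 (Lamp): category_id=2 -> matches Sports
  - product 6 (Cable): category_id=NULL, no match -> dropped
  - product 7 (Charger): category_id=2 -> matches Sports
So 1 of 7 rows is dropped.

SQL:
SELECT a.name, b.name AS category
FROM products a
INNER JOIN categories b ON a.category_id = b.id

Result:
name       | category
-----------+---------
Tablet     | Toys    
Monitor    | Tools   
Router     | Tools   
Headphones | Toys    
Lamp       | Sports  
Charger    | Sports  


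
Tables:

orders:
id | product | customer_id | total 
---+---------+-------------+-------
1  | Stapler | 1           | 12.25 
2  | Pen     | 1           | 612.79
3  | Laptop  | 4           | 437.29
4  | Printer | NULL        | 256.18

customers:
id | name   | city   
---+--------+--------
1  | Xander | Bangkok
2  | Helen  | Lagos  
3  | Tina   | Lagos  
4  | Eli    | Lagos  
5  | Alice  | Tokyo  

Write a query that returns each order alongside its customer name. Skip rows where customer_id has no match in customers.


INNER JOIN keeps only orders rows whose customer_id matches an id in customers. Walk through each order:
  - order 1 (Stapler): customer_id=1 -> matches Xander
  - order 2 (Pen): customer_id=1 -> matches Xander
  - order 3 (Laptop): customer_id=4 -> matches Eli
  - order 4 (Printer): customer_id=NULL, no match -> dropped
So 1 of 4 rows is dropped.

SQL:
SELECT a.product, b.name AS customer
FROM orders a
INNER JOIN customers b ON a.customer_id = b.id

Result:
product | customer
--------+---------
Stapler | Xander  
Pen     | Xander  
Laptop  | Eli     


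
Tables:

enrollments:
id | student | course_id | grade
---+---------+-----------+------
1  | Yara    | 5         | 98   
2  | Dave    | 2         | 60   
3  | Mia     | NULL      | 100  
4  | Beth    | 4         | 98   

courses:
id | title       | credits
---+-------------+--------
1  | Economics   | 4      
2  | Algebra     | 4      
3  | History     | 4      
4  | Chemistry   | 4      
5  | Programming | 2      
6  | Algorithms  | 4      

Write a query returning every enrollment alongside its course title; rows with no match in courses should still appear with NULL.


LEFT JOIN keeps every row from enrollments (the left table); where course_id has no match in courses, the course columns become NULL. Walk through each enrollment:
  - enrollment 1 (Yara): course_id=5 -> matches Programming
  - enrollment 2 (Dave): course_id=2 -> matches Algebra
  - enrollment 3 (Mia): course_id=NULL, no match -> kept with NULL
  - enrollment 4 (Beth): course_id=4 -> matches Chemistry
All 4 rows appear; 1 has NULL course.

SQL:
SELECT a.student, b.title AS course
FROM enrollments a
LEFT JOIN courses b ON a.course_id = b.id

Result:
student | course     
--------+------------
Yara    | Programming
Dave    | Algebra    
Mia     | NULL       
Beth    | Chemistry  


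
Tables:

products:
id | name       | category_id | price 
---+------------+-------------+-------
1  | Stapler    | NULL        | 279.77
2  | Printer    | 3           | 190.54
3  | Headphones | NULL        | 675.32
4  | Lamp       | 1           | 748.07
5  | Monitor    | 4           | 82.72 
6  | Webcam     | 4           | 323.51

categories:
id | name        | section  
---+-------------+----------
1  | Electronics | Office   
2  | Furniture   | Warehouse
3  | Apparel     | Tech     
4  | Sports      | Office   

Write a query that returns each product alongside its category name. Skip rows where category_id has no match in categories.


INNER JOIN keeps only products rows whose category_id matches an id in categories. Walk through each product:
  - product 1 (Stapler): category_id=NULL, no match -> dropped
  - product 2 (Printer): category_id=3 -> matches Apparel
  - product 3 (Headphones): category_id=NULL, no match -> dropped
  - product 4 (Lamp): category_id=1 -> matches Electronics
  - product 5 (Monitor): category_id=4 -> matches Sports
  - product 6 (Webcam): category_id=4 -> matches Sports
So 2 of 6 rows are dropped.

SQL:
SELECT a.name, b.name AS category
FROM products a
INNER JOIN categories b ON a.category_id = b.id

Result:
name    | category   
--------+------------
Printer | Apparel    
Lamp    | Electronics
Monitor | Sports     
Webcam  | Sports     


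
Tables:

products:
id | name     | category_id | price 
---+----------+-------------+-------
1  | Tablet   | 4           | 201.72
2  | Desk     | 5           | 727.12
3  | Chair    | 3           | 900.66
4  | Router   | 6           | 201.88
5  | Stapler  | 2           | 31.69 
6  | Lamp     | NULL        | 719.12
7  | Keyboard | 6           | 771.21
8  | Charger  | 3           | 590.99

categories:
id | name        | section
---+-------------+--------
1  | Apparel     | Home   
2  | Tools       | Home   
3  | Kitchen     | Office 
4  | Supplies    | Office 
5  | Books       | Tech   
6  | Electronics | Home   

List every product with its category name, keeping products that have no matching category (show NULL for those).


LEFT JOIN keeps every row from products (the left table); where category_id has no match in categories, the category columns become NULL. Walk through each product:
  - product 1 (Tablet): category_id=4 -> matches Supplies
  - product 2 (Desk): category_id=5 -> matches Books
  - product 3 (Chair): category_id=3 -> matches Kitchen
  - product 4 (Router): category_id=6 -> matches Electronics
  - product 5 (Stapler): category_id=2 -> matches Tools
  - product 6 (Lamp): category_id=NULL, no match -> kept with NULL
  - product 7 (Keyboard): category_id=6 -> matches Electronics
  - product 8 (Charger): category_id=3 -> matches Kitchen
All 8 rows appear; 1 has NULL category.

SQL:
SELECT a.name, b.name AS category
FROM products a
LEFT JOIN categories b ON a.category_id = b.id

Result:
name     | category   
---------+------------
Tablet   | Supplies   
Desk     | Books      
Chair    | Kitchen    
Router   | Electronics
Stapler  | Tools      
Lamp     | NULL       
Keyboard | Electronics
Charger  | Kitchen    


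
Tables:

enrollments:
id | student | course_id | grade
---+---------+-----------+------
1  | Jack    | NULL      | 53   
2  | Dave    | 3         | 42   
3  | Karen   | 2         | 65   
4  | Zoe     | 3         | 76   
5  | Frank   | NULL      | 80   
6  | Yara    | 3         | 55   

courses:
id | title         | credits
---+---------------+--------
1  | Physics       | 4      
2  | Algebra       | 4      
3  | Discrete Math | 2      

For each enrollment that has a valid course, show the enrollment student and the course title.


INNER JOIN keeps only enrollments rows whose course_id matches an id in courses. Walk through each enrollment:
  - enrollment 1 (Jack): course_id=NULL, no match -> dropped
  - enrollment 2 (Dave): course_id=3 -> matches Discrete Math
  - enrollment 3 (Karen): course_id=2 -> matches Algebra
  - enrollment 4 (Zoe): course_id=3 -> matches Discrete Math
  - enrollment 5 (Frank): course_id=NULL, no match -> dropped
  - enrollment 6 (Yara): course_id=3 -> matches Discrete Math
So 2 of 6 rows are dropped.

SQL:
SELECT a.student, b.title AS course
FROM enrollments a
INNER JOIN courses b ON a.course_id = b.id

Result:
student | course       
--------+--------------
Dave    | Discrete Math
Karen   | Algebra      
Zoe     | Discrete Math
Yara    | Discrete Math


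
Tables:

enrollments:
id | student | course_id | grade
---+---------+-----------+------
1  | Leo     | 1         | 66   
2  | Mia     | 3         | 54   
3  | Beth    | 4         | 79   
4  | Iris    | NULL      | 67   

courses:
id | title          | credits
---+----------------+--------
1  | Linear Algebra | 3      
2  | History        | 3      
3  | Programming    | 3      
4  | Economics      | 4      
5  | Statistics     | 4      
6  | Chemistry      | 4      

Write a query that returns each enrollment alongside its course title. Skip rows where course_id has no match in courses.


INNER JOIN keeps only enrollments rows whose course_id matches an id in courses. Walk through each enrollment:
  - enrollment 1 (Leo): course_id=1 -> matches Linear Algebra
  - enrollment 2 (Mia): course_id=3 -> matches Programming
  - enrollment 3 (Beth): course_id=4 -> matches Economics
  - enrollment 4 (Iris): course_id=NULL, no match -> dropped
So 1 of 4 rows is dropped.

SQL:
SELECT a.student, b.title AS course
FROM enrollments a
INNER JOIN courses b ON a.course_id = b.id

Result:
student | course        
--------+---------------
Leo     | Linear Algebra
Mia     | Programming   
Beth    | Economics     


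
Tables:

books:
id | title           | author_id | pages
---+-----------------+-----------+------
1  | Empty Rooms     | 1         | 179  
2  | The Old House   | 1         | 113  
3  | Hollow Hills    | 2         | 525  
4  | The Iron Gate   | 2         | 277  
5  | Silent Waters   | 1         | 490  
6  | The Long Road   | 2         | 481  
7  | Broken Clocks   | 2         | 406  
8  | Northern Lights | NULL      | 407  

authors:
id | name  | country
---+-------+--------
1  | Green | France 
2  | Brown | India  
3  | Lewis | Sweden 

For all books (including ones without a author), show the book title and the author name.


LEFT JOIN keeps every row from books (the left table); where author_id has no match in authors, the author columns become NULL. Walk through each book:
  - book 1 (Empty Rooms): author_id=1 -> matches Green
  - book 2 (The Old House): author_id=1 -> matches Green
  - book 3 (Hollow Hills): author_id=2 -> matches Brown
  - book 4 (The Iron Gate): author_id=2 -> matches Brown
  - book 5 (Silent Waters): author_id=1 -> matches Green
  - book 6 (The Long Road): author_id=2 -> matches Brown
  - book 7 (Broken Clocks): author_id=2 -> matches Brown
  - book 8 (Northern Lights): author_id=NULL, no match -> kept with NULL
All 8 rows appear; 1 has NULL author.

SQL:
SELECT a.title, b.name AS author
FROM books a
LEFT JOIN authors b ON a.author_id = b.id

Result:
title           | author
----------------+-------
Empty Rooms     | Green 
The Old House   | Green 
Hollow Hills    | Brown 
The Iron Gate   | Brown 
Silent Waters   | Green 
The Long Road   | Brown 
Broken Clocks   | Brown 
Northern Lights | NULL  


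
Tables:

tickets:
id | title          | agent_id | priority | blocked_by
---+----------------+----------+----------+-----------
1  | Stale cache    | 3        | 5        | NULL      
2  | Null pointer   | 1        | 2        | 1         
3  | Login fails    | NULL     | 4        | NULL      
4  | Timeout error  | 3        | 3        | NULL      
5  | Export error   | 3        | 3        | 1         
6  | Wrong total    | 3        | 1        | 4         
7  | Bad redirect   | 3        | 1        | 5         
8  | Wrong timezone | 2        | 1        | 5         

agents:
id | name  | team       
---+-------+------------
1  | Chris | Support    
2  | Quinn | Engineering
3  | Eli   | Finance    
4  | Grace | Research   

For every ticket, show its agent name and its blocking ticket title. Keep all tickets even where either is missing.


Two LEFT JOINs from the same base table tickets: one to agents via agent_id, one to tickets itself via blocked_by. Both are LEFT so every ticket is preserved.
Match against agents:
  - ticket 1 (Stale cache): agent_id=3 -> matches Eli
  - ticket 2 (Null pointer): agent_id=1 -> matches Chris
  - ticket 3 (Login fails): agent_id=NULL, no match -> kept with NULL
  - ticket 4 (Timeout error): agent_id=3 -> matches Eli
  - ticket 5 (Export error): agent_id=3 -> matches Eli
  - ticket 6 (Wrong total): agent_id=3 -> matches Eli
  - ticket 7 (Bad redirect): agent_id=3 -> matches Eli
  - ticket 8 (Wrong timezone): agent_id=2 -> matches Quinn
Match against tickets (self):
  - ticket 1 (Stale cache): blocked_by=NULL -> NULL
  - ticket 2 (Null pointer): blocked_by=1 -> Stale cache
  - ticket 3 (Login fails): blocked_by=NULL -> NULL
  - ticket 4 (Timeout error): blocked_by=NULL -> NULL
  - ticket 5 (Export error): blocked_by=1 -> Stale cache
  - ticket 6 (Wrong total): blocked_by=4 -> Timeout error
  - ticket 7 (Bad redirect): blocked_by=5 -> Export error
  - ticket 8 (Wrong timezone): blocked_by=5 -> Export error

SQL:
SELECT a.title, b.name AS agent, c.title AS blocked_by
FROM tickets a
LEFT JOIN agents b ON a.agent_id = b.id
LEFT JOIN tickets c ON a.blocked_by = c.id

Result:
title          | agent | blocked_by   
---------------+-------+--------------
Stale cache    | Eli   | NULL         
Null pointer   | Chris | Stale cache  
Login fails    | NULL  | NULL         
Timeout error  | Eli   | NULL         
Export error   | Eli   | Stale cache  
Wrong total    | Eli   | Timeout error
Bad redirect   | Eli   | Export error 
Wrong timezone | Quinn | Export error 


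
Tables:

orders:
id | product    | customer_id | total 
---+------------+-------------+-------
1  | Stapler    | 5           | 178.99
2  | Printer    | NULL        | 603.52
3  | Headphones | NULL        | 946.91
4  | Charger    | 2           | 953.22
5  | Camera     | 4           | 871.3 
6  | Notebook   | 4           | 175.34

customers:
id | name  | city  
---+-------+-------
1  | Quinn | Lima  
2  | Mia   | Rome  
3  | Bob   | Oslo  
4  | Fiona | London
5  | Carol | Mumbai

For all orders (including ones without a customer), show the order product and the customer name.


LEFT JOIN keeps every row from orders (the left table); where customer_id has no match in customers, the customer columns become NULL. Walk through each order:
  - order 1 (Stapler): customer_id=5 -> matches Carol
  - order 2 (Printer): customer_id=NULL, no match -> kept with NULL
  - order 3 (Headphones): customer_id=NULL, no match -> kept with NULL
  - order 4 (Charger): customer_id=2 -> matches Mia
  - order 5 (Camera): customer_id=4 -> matches Fiona
  - order 6 (Notebook): customer_id=4 -> matches Fiona
All 6 rows appear; 2 have NULL customer.

SQL:
SELECT a.product, b.name AS customer
FROM orders a
LEFT JOIN customers b ON a.customer_id = b.id

Result:
product    | customer
-----------+---------
Stapler    | Carol   
Printer    | NULL    
Headphones | NULL    
Charger    | Mia     
Camera     | Fiona   
Notebook   | Fiona   


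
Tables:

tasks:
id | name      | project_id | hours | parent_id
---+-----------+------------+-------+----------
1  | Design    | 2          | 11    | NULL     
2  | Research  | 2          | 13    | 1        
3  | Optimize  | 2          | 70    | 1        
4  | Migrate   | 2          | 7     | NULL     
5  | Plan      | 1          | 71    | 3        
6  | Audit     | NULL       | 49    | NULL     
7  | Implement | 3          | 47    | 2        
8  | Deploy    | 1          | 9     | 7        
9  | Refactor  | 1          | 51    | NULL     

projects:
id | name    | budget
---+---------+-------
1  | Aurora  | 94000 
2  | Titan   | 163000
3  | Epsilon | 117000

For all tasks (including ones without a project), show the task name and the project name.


LEFT JOIN keeps every row from tasks (the left table); where project_id has no match in projects, the project columns become NULL. Walk through each task:
  - task 1 (Design): project_id=2 -> matches Titan
  - task 2 (Research): project_id=2 -> matches Titan
  - task 3 (Optimize): project_id=2 -> matches Titan
  - task 4 (Migrate): project_id=2 -> matches Titan
  - task 5 (Plan): project_id=1 -> matches Aurora
  - task 6 (Audit): project_id=NULL, no match -> kept with NULL
  - task 7 (Implement): project_id=3 -> matches Epsilon
  - task 8 (Deploy): project_id=1 -> matches Aurora
  - task 9 (Refactor): project_id=1 -> matches Aurora
All 9 rows appear; 1 has NULL project.

SQL:
SELECT a.name, b.name AS project
FROM tasks a
LEFT JOIN projects b ON a.project_id = b.id

Result:
name      | project
----------+--------
Design    | Titan  
Research  | Titan  
Optimize  | Titan  
Migrate   | Titan  
Plan      | Aurora 
Audit     | NULL   
Implement | Epsilon
Deploy    | Aurora 
Refactor  | Aurora 
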